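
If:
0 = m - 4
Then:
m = 4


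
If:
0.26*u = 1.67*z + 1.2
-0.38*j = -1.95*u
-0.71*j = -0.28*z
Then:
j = -0.29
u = -0.06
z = -0.73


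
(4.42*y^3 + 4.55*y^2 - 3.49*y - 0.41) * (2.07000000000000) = 9.1494*y^3 + 9.4185*y^2 - 7.2243*y - 0.8487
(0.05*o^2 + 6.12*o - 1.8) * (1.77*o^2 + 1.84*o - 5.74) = 0.0885*o^4 + 10.9244*o^3 + 7.7878*o^2 - 38.4408*o + 10.332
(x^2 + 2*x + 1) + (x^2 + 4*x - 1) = 2*x^2 + 6*x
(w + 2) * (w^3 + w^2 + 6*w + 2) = w^4 + 3*w^3 + 8*w^2 + 14*w + 4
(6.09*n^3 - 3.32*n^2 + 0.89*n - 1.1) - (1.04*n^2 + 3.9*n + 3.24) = 6.09*n^3 - 4.36*n^2 - 3.01*n - 4.34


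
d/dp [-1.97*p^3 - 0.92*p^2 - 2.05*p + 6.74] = -5.91*p^2 - 1.84*p - 2.05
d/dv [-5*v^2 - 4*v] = -10*v - 4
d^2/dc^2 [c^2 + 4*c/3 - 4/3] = 2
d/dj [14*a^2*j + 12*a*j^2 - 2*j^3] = 14*a^2 + 24*a*j - 6*j^2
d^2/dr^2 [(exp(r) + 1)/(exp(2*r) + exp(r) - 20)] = (exp(4*r) + 3*exp(3*r) + 123*exp(2*r) + 101*exp(r) + 420)*exp(r)/(exp(6*r) + 3*exp(5*r) - 57*exp(4*r) - 119*exp(3*r) + 1140*exp(2*r) + 1200*exp(r) - 8000)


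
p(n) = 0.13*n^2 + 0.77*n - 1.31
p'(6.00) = 2.33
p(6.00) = 7.99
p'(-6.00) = -0.79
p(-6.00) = -1.25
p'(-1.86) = 0.29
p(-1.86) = -2.29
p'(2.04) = 1.30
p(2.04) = 0.80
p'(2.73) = 1.48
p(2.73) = 1.76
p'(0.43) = 0.88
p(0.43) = -0.95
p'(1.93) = 1.27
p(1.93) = 0.66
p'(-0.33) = 0.68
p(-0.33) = -1.55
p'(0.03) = 0.78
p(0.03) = -1.29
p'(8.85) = 3.07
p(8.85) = 15.69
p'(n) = 0.26*n + 0.77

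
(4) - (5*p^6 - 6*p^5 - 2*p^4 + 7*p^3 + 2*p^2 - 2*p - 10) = -5*p^6 + 6*p^5 + 2*p^4 - 7*p^3 - 2*p^2 + 2*p + 14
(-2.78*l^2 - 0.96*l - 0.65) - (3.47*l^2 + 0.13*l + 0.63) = -6.25*l^2 - 1.09*l - 1.28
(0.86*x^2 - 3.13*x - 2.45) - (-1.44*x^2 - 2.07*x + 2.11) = 2.3*x^2 - 1.06*x - 4.56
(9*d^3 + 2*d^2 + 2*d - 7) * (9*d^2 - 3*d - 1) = 81*d^5 - 9*d^4 + 3*d^3 - 71*d^2 + 19*d + 7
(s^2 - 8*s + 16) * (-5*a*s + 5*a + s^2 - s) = -5*a*s^3 + 45*a*s^2 - 120*a*s + 80*a + s^4 - 9*s^3 + 24*s^2 - 16*s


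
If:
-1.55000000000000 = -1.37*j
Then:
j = 1.13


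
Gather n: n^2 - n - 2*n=n^2 - 3*n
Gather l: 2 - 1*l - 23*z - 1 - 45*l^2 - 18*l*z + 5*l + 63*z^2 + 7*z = -45*l^2 + l*(4 - 18*z) + 63*z^2 - 16*z + 1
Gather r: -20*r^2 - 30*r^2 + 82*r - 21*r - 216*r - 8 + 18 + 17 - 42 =-50*r^2 - 155*r - 15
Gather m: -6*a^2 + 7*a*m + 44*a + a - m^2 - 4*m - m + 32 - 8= -6*a^2 + 45*a - m^2 + m*(7*a - 5) + 24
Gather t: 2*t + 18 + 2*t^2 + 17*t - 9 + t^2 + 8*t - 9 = 3*t^2 + 27*t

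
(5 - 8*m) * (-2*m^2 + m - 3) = 16*m^3 - 18*m^2 + 29*m - 15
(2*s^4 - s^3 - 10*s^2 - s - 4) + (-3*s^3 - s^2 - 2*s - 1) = 2*s^4 - 4*s^3 - 11*s^2 - 3*s - 5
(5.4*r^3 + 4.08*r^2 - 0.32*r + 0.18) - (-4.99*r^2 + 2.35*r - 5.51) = 5.4*r^3 + 9.07*r^2 - 2.67*r + 5.69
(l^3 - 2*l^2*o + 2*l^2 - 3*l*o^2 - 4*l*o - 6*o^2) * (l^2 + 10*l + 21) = l^5 - 2*l^4*o + 12*l^4 - 3*l^3*o^2 - 24*l^3*o + 41*l^3 - 36*l^2*o^2 - 82*l^2*o + 42*l^2 - 123*l*o^2 - 84*l*o - 126*o^2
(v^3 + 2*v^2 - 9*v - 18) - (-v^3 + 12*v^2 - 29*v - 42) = 2*v^3 - 10*v^2 + 20*v + 24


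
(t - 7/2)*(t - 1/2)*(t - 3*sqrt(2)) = t^3 - 3*sqrt(2)*t^2 - 4*t^2 + 7*t/4 + 12*sqrt(2)*t - 21*sqrt(2)/4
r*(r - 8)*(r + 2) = r^3 - 6*r^2 - 16*r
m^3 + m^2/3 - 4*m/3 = m*(m - 1)*(m + 4/3)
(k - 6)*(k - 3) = k^2 - 9*k + 18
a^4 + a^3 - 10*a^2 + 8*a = a*(a - 2)*(a - 1)*(a + 4)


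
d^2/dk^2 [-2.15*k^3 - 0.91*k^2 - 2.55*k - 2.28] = -12.9*k - 1.82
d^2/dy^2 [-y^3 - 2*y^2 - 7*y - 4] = -6*y - 4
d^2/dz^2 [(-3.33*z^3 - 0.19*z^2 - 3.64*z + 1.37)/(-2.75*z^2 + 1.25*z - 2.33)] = (-2.8421709430404e-14*z^5 + 1.4210854715202e-14*z^4 + 24.09355*z^3 - 127.66005*z^2 - 3.21412799999998*z + 36.541282)/(20.796875*z^6 - 28.359375*z^5 + 65.7525*z^4 - 50.009375*z^3 + 55.7103*z^2 - 20.358375*z + 12.649337)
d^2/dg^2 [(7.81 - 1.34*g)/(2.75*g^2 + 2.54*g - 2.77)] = (-(1.34*g - 7.81)*(5.5*g + 2.54)*(11.0*g + 5.08) + (22.11*g - 36.1478)*(2.75*g^2 + 2.54*g - 2.77))/(2.75*g^2 + 2.54*g - 2.77)^3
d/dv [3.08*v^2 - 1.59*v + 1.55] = 6.16*v - 1.59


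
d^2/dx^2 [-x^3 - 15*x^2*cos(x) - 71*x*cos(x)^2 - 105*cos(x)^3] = 15*x^2*cos(x) + 60*x*sin(x) + 142*x*cos(2*x) - 6*x + 142*sin(2*x) + 195*cos(x)/4 + 945*cos(3*x)/4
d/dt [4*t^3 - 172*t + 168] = 12*t^2 - 172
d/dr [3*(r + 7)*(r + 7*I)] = 6*r + 21 + 21*I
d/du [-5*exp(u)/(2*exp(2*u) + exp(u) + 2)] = 10*(exp(2*u) - 1)*exp(u)/(4*exp(4*u) + 4*exp(3*u) + 9*exp(2*u) + 4*exp(u) + 4)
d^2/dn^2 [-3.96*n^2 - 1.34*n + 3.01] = -7.92000000000000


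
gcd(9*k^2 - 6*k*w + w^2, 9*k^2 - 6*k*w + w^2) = 9*k^2 - 6*k*w + w^2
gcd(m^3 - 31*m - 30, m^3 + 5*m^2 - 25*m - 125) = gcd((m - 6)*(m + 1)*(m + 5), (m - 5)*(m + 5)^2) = m + 5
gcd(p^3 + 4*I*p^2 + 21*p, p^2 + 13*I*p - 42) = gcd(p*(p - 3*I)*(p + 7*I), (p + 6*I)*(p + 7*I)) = p + 7*I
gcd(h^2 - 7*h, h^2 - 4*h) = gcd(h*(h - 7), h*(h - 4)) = h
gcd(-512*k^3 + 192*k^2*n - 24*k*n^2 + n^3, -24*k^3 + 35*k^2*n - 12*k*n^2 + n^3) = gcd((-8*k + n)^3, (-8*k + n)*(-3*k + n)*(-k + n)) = 8*k - n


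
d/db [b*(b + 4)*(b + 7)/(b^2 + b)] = (b^2 + 2*b - 17)/(b^2 + 2*b + 1)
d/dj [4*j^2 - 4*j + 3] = 8*j - 4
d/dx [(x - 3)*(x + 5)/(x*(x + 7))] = 5*(x^2 + 6*x + 21)/(x^2*(x^2 + 14*x + 49))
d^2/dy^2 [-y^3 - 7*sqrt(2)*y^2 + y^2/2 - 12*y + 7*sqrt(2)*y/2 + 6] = -6*y - 14*sqrt(2) + 1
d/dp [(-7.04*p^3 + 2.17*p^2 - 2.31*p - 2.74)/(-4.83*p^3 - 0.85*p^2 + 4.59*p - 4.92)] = (16.4651*p^4 - 86.9418*p^3 + 72.2046*p^2 - 26.0108*p + 23.9418)/(23.3289*p^6 + 8.211*p^5 - 43.6169*p^4 + 39.7242*p^3 + 29.4321*p^2 - 45.1656*p + 24.2064)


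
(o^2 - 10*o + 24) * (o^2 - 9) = o^4 - 10*o^3 + 15*o^2 + 90*o - 216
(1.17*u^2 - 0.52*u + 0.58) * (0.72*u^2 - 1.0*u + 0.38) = 0.8424*u^4 - 1.5444*u^3 + 1.3822*u^2 - 0.7776*u + 0.2204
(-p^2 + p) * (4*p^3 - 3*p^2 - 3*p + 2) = -4*p^5 + 7*p^4 - 5*p^2 + 2*p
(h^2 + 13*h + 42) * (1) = h^2 + 13*h + 42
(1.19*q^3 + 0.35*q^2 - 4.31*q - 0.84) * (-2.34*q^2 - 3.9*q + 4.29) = -2.7846*q^5 - 5.46*q^4 + 13.8255*q^3 + 20.2761*q^2 - 15.2139*q - 3.6036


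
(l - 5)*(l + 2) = l^2 - 3*l - 10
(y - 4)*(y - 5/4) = y^2 - 21*y/4 + 5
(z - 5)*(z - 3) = z^2 - 8*z + 15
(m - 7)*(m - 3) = m^2 - 10*m + 21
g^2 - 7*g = g*(g - 7)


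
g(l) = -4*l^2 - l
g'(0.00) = -1.00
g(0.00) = 0.00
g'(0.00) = -1.00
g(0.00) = 0.00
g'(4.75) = -39.00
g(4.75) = -95.00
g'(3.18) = -26.44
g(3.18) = -43.63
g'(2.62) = -21.96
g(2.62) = -30.08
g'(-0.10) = -0.20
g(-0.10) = 0.06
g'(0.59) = -5.72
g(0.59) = -1.98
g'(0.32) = -3.56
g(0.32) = -0.73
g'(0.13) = -2.04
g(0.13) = -0.20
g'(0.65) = -6.20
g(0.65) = -2.34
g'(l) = -8*l - 1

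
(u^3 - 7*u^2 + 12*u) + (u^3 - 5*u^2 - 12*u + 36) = 2*u^3 - 12*u^2 + 36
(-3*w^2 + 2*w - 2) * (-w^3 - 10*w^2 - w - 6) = 3*w^5 + 28*w^4 - 15*w^3 + 36*w^2 - 10*w + 12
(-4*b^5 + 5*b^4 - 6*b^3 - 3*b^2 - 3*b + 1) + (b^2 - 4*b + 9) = -4*b^5 + 5*b^4 - 6*b^3 - 2*b^2 - 7*b + 10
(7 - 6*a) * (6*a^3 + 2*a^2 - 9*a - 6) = -36*a^4 + 30*a^3 + 68*a^2 - 27*a - 42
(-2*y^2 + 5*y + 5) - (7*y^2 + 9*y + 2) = -9*y^2 - 4*y + 3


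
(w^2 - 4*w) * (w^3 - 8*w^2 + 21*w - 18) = w^5 - 12*w^4 + 53*w^3 - 102*w^2 + 72*w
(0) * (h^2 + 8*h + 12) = 0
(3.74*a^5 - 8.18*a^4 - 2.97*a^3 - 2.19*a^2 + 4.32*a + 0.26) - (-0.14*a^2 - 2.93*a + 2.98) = 3.74*a^5 - 8.18*a^4 - 2.97*a^3 - 2.05*a^2 + 7.25*a - 2.72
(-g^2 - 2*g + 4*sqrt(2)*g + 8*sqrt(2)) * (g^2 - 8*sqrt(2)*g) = -g^4 - 2*g^3 + 12*sqrt(2)*g^3 - 64*g^2 + 24*sqrt(2)*g^2 - 128*g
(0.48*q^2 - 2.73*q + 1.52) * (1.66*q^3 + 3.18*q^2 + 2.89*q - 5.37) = 0.7968*q^5 - 3.0054*q^4 - 4.771*q^3 - 5.6337*q^2 + 19.0529*q - 8.1624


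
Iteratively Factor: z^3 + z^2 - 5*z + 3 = (z - 1)*(z^2 + 2*z - 3) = (z - 1)*(z + 3)*(z - 1)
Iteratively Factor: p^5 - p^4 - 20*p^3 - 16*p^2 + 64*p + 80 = (p + 2)*(p^4 - 3*p^3 - 14*p^2 + 12*p + 40) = (p - 2)*(p + 2)*(p^3 - p^2 - 16*p - 20) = (p - 2)*(p + 2)^2*(p^2 - 3*p - 10) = (p - 5)*(p - 2)*(p + 2)^2*(p + 2)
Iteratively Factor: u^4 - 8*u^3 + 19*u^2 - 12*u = (u)*(u^3 - 8*u^2 + 19*u - 12) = u*(u - 1)*(u^2 - 7*u + 12) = u*(u - 4)*(u - 1)*(u - 3)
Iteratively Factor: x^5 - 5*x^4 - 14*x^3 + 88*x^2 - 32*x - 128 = (x - 4)*(x^4 - x^3 - 18*x^2 + 16*x + 32) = (x - 4)*(x + 1)*(x^3 - 2*x^2 - 16*x + 32) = (x - 4)*(x + 1)*(x + 4)*(x^2 - 6*x + 8) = (x - 4)^2*(x + 1)*(x + 4)*(x - 2)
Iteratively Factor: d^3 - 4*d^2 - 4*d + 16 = (d + 2)*(d^2 - 6*d + 8) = (d - 2)*(d + 2)*(d - 4)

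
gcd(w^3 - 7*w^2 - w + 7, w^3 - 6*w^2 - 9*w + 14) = w^2 - 8*w + 7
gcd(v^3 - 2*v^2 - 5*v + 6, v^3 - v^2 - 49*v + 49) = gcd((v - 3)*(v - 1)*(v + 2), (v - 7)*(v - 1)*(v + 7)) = v - 1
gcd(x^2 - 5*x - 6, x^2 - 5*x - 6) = x^2 - 5*x - 6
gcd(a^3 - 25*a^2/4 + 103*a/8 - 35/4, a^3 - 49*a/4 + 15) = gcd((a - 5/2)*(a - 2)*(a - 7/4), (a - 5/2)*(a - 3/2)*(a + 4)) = a - 5/2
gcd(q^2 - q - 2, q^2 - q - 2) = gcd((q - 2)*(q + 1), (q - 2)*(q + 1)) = q^2 - q - 2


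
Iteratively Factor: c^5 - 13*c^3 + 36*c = (c - 2)*(c^4 + 2*c^3 - 9*c^2 - 18*c) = (c - 2)*(c + 3)*(c^3 - c^2 - 6*c) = (c - 2)*(c + 2)*(c + 3)*(c^2 - 3*c) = c*(c - 2)*(c + 2)*(c + 3)*(c - 3)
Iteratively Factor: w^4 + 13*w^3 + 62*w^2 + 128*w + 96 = (w + 4)*(w^3 + 9*w^2 + 26*w + 24) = (w + 4)^2*(w^2 + 5*w + 6) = (w + 3)*(w + 4)^2*(w + 2)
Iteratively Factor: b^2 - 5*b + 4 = (b - 4)*(b - 1)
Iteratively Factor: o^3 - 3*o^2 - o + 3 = (o - 3)*(o^2 - 1) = (o - 3)*(o - 1)*(o + 1)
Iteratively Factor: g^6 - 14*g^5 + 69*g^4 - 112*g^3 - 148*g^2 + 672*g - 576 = (g + 2)*(g^5 - 16*g^4 + 101*g^3 - 314*g^2 + 480*g - 288) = (g - 4)*(g + 2)*(g^4 - 12*g^3 + 53*g^2 - 102*g + 72) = (g - 4)^2*(g + 2)*(g^3 - 8*g^2 + 21*g - 18) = (g - 4)^2*(g - 2)*(g + 2)*(g^2 - 6*g + 9) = (g - 4)^2*(g - 3)*(g - 2)*(g + 2)*(g - 3)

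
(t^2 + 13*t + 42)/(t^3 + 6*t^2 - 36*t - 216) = (t + 7)/(t^2 - 36)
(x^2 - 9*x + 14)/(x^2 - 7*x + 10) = (x - 7)/(x - 5)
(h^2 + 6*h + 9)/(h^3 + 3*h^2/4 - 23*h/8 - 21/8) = 8*(h^2 + 6*h + 9)/(8*h^3 + 6*h^2 - 23*h - 21)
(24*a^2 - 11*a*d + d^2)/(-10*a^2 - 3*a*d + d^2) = (-24*a^2 + 11*a*d - d^2)/(10*a^2 + 3*a*d - d^2)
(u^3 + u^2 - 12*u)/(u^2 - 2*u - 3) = u*(u + 4)/(u + 1)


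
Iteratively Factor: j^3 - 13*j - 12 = (j - 4)*(j^2 + 4*j + 3) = (j - 4)*(j + 1)*(j + 3)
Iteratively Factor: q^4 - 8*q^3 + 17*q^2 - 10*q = (q - 5)*(q^3 - 3*q^2 + 2*q) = (q - 5)*(q - 2)*(q^2 - q) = q*(q - 5)*(q - 2)*(q - 1)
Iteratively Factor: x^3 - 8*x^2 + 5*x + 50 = (x - 5)*(x^2 - 3*x - 10) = (x - 5)*(x + 2)*(x - 5)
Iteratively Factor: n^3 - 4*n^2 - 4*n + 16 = (n + 2)*(n^2 - 6*n + 8) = (n - 4)*(n + 2)*(n - 2)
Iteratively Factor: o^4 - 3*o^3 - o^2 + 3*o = (o)*(o^3 - 3*o^2 - o + 3) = o*(o - 1)*(o^2 - 2*o - 3) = o*(o - 1)*(o + 1)*(o - 3)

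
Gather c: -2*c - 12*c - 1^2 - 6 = -14*c - 7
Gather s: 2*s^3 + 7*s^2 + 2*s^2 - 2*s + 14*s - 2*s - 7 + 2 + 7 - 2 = 2*s^3 + 9*s^2 + 10*s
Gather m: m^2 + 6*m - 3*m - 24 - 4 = m^2 + 3*m - 28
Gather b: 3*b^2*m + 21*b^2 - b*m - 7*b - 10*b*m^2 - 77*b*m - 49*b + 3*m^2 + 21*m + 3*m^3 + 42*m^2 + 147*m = b^2*(3*m + 21) + b*(-10*m^2 - 78*m - 56) + 3*m^3 + 45*m^2 + 168*m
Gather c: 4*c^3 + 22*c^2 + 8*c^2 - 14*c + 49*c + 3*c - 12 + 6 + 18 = 4*c^3 + 30*c^2 + 38*c + 12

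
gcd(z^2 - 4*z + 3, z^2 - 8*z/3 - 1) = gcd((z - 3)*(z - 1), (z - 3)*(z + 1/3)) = z - 3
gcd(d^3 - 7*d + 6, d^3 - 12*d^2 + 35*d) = 1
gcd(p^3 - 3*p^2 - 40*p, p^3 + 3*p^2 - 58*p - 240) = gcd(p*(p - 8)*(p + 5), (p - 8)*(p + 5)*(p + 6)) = p^2 - 3*p - 40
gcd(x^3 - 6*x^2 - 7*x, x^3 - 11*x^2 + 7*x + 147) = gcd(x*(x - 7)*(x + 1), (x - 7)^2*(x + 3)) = x - 7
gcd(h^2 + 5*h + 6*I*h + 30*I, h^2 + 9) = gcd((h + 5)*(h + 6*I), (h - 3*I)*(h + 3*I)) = 1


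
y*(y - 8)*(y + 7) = y^3 - y^2 - 56*y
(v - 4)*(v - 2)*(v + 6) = v^3 - 28*v + 48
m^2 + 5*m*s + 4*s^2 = (m + s)*(m + 4*s)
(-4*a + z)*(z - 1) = -4*a*z + 4*a + z^2 - z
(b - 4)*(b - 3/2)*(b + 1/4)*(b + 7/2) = b^4 - 7*b^3/4 - 55*b^2/4 + 283*b/16 + 21/4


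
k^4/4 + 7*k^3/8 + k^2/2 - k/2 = k*(k/4 + 1/2)*(k - 1/2)*(k + 2)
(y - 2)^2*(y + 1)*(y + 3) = y^4 - 9*y^2 + 4*y + 12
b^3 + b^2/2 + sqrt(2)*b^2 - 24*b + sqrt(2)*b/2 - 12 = (b + 1/2)*(b - 3*sqrt(2))*(b + 4*sqrt(2))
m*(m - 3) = m^2 - 3*m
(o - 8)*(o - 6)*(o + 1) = o^3 - 13*o^2 + 34*o + 48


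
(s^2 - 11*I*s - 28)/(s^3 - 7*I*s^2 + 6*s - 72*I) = (s - 7*I)/(s^2 - 3*I*s + 18)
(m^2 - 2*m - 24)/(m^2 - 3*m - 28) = (m - 6)/(m - 7)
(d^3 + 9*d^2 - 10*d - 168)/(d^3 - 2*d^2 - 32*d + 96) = (d + 7)/(d - 4)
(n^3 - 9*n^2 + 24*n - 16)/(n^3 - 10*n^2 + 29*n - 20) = (n - 4)/(n - 5)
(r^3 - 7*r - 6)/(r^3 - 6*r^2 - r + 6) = (r^2 - r - 6)/(r^2 - 7*r + 6)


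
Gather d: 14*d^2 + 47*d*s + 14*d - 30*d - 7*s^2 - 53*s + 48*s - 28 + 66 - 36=14*d^2 + d*(47*s - 16) - 7*s^2 - 5*s + 2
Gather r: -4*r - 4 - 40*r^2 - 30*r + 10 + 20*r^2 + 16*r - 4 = -20*r^2 - 18*r + 2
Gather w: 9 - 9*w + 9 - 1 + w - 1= 16 - 8*w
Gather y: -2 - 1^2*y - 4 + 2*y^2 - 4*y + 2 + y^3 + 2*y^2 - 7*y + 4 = y^3 + 4*y^2 - 12*y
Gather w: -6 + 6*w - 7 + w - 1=7*w - 14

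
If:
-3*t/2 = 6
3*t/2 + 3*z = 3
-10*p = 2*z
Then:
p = -3/5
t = -4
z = 3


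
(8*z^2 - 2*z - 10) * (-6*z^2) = -48*z^4 + 12*z^3 + 60*z^2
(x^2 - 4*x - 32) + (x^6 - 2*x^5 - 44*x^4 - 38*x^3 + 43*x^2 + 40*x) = x^6 - 2*x^5 - 44*x^4 - 38*x^3 + 44*x^2 + 36*x - 32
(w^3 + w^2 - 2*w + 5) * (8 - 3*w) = -3*w^4 + 5*w^3 + 14*w^2 - 31*w + 40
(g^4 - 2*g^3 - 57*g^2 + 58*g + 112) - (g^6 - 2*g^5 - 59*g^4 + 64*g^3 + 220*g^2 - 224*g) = -g^6 + 2*g^5 + 60*g^4 - 66*g^3 - 277*g^2 + 282*g + 112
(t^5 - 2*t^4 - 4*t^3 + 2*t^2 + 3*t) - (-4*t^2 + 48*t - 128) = t^5 - 2*t^4 - 4*t^3 + 6*t^2 - 45*t + 128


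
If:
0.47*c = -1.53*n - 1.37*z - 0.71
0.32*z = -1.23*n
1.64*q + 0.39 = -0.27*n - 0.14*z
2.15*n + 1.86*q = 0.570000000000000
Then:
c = 1.77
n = 0.41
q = -0.17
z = -1.59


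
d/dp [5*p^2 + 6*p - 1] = 10*p + 6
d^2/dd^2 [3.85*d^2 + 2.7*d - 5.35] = 7.70000000000000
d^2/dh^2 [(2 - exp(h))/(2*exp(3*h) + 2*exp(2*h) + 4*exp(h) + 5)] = (-16*exp(6*h) + 60*exp(5*h) + 116*exp(4*h) + 202*exp(3*h) - 72*exp(2*h) - 28*exp(h) - 65)*exp(h)/(8*exp(9*h) + 24*exp(8*h) + 72*exp(7*h) + 164*exp(6*h) + 264*exp(5*h) + 396*exp(4*h) + 454*exp(3*h) + 390*exp(2*h) + 300*exp(h) + 125)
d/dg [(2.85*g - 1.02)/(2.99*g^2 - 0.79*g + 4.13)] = (-8.5215*g^2 + 6.0996*g + 10.9647)/(8.9401*g^4 - 4.7242*g^3 + 25.3215*g^2 - 6.5254*g + 17.0569)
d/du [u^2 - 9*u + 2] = 2*u - 9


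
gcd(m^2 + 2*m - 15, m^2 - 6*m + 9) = m - 3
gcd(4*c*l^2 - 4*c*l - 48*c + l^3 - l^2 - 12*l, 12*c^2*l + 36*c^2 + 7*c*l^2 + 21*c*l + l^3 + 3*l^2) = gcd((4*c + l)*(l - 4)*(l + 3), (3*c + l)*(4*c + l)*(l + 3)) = 4*c*l + 12*c + l^2 + 3*l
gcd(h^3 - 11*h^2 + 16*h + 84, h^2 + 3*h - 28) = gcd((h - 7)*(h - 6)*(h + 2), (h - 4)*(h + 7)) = 1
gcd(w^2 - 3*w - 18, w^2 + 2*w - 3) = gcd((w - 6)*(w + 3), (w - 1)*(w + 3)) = w + 3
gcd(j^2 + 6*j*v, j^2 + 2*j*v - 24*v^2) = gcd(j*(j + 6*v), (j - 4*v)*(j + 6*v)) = j + 6*v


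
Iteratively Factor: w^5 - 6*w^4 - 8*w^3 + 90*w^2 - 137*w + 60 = (w - 3)*(w^4 - 3*w^3 - 17*w^2 + 39*w - 20) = (w - 3)*(w - 1)*(w^3 - 2*w^2 - 19*w + 20) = (w - 5)*(w - 3)*(w - 1)*(w^2 + 3*w - 4) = (w - 5)*(w - 3)*(w - 1)^2*(w + 4)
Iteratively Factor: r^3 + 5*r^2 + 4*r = (r + 4)*(r^2 + r) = r*(r + 4)*(r + 1)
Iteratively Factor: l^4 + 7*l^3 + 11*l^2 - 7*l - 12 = (l + 1)*(l^3 + 6*l^2 + 5*l - 12) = (l + 1)*(l + 4)*(l^2 + 2*l - 3) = (l - 1)*(l + 1)*(l + 4)*(l + 3)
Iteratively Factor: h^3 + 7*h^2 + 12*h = (h + 3)*(h^2 + 4*h) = (h + 3)*(h + 4)*(h)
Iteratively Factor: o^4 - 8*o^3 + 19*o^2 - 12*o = (o - 1)*(o^3 - 7*o^2 + 12*o) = (o - 3)*(o - 1)*(o^2 - 4*o) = (o - 4)*(o - 3)*(o - 1)*(o)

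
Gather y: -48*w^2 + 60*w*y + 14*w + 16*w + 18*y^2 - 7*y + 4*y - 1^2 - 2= -48*w^2 + 30*w + 18*y^2 + y*(60*w - 3) - 3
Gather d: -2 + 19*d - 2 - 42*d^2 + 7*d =-42*d^2 + 26*d - 4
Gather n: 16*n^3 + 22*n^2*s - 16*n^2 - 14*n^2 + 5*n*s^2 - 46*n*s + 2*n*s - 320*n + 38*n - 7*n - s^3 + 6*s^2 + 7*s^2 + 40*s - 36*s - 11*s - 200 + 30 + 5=16*n^3 + n^2*(22*s - 30) + n*(5*s^2 - 44*s - 289) - s^3 + 13*s^2 - 7*s - 165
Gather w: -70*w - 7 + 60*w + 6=-10*w - 1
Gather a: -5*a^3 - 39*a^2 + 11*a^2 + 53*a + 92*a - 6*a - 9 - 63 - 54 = -5*a^3 - 28*a^2 + 139*a - 126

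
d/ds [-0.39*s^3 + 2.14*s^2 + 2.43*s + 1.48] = -1.17*s^2 + 4.28*s + 2.43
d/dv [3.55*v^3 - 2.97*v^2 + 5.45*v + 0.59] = 10.65*v^2 - 5.94*v + 5.45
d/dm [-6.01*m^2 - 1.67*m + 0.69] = -12.02*m - 1.67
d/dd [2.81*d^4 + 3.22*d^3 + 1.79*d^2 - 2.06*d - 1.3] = 11.24*d^3 + 9.66*d^2 + 3.58*d - 2.06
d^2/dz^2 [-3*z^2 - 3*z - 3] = -6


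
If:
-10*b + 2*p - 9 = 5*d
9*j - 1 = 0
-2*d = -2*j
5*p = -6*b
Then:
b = -215/279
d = 1/9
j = 1/9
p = 86/93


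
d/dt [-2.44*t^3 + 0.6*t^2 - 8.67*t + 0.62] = -7.32*t^2 + 1.2*t - 8.67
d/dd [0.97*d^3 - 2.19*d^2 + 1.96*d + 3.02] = 2.91*d^2 - 4.38*d + 1.96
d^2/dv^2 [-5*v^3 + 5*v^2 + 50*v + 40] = 10 - 30*v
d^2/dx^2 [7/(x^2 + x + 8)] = 14*(-x^2 - x + (2*x + 1)^2 - 8)/(x^2 + x + 8)^3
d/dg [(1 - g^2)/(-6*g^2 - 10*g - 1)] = 2*(5*g^2 + 7*g + 5)/(36*g^4 + 120*g^3 + 112*g^2 + 20*g + 1)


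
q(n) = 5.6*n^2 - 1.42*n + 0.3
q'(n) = 11.2*n - 1.42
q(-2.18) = 30.01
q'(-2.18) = -25.84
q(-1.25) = 10.82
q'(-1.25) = -15.42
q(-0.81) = 5.12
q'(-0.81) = -10.49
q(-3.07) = 57.44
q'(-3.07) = -35.80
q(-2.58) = 41.24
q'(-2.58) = -30.32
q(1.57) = 11.87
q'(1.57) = 16.16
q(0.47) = 0.87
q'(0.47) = 3.84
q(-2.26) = 32.11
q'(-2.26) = -26.73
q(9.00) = 441.12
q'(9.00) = 99.38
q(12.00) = 789.66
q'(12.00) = 132.98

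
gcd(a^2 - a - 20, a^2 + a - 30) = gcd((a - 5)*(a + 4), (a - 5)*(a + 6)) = a - 5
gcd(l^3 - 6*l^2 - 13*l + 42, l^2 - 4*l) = 1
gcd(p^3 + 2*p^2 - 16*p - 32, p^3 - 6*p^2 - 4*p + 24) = p + 2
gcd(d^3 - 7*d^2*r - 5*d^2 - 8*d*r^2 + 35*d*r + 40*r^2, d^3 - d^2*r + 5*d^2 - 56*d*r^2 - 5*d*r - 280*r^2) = -d + 8*r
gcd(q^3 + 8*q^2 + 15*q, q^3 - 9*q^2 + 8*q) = q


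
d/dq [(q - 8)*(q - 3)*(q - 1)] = 3*q^2 - 24*q + 35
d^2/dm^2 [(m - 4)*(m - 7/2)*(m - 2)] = 6*m - 19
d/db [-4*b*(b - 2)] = 8 - 8*b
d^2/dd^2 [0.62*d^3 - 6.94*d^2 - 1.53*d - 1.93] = 3.72*d - 13.88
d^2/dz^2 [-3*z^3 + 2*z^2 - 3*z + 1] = 4 - 18*z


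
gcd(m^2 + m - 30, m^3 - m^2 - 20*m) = m - 5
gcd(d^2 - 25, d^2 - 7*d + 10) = d - 5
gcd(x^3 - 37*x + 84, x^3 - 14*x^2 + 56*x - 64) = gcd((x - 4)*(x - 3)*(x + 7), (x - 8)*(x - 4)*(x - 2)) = x - 4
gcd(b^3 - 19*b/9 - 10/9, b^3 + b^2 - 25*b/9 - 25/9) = b^2 - 2*b/3 - 5/3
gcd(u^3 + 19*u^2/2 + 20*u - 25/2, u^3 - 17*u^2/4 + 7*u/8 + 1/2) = u - 1/2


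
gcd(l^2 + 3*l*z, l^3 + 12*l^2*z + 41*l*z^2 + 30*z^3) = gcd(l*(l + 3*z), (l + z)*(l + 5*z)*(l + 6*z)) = 1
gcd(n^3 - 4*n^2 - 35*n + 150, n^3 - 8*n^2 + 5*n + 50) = n^2 - 10*n + 25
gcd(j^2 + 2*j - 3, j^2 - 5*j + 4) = j - 1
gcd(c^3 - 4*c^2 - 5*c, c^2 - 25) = c - 5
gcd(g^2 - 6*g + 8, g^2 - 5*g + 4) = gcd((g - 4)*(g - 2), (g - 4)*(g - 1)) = g - 4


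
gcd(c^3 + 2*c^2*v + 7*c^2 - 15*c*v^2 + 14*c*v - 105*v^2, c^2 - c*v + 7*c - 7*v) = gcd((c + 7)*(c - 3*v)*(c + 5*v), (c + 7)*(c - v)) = c + 7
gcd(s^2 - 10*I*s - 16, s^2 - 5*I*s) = 1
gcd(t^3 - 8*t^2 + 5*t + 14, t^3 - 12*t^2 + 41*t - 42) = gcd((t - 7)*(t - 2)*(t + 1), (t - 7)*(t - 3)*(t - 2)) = t^2 - 9*t + 14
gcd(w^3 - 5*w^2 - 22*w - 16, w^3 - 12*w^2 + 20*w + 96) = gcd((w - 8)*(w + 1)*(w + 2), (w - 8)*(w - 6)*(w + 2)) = w^2 - 6*w - 16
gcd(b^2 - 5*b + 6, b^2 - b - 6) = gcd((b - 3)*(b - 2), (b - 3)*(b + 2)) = b - 3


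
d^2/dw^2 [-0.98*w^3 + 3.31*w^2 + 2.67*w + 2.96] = 6.62 - 5.88*w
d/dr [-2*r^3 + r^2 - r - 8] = -6*r^2 + 2*r - 1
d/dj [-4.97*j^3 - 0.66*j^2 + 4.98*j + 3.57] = -14.91*j^2 - 1.32*j + 4.98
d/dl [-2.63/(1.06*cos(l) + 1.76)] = -2.7878*sin(l)/(1.06*cos(l) + 1.76)^2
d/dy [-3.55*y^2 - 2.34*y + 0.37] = -7.1*y - 2.34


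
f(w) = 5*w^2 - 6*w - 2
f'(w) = 10*w - 6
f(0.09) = -2.50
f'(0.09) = -5.10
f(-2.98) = 60.28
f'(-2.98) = -35.80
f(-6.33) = 236.32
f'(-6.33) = -69.30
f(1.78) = 3.16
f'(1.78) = 11.80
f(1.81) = 3.52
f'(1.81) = 12.10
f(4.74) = 81.90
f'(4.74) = 41.40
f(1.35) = -0.99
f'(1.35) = 7.50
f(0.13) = -2.70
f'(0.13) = -4.70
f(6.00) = 142.00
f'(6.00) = 54.00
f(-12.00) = 790.00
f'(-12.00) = -126.00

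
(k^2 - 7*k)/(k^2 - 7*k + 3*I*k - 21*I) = k/(k + 3*I)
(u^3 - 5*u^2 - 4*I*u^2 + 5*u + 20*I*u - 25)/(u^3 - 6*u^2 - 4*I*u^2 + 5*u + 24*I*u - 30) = (u - 5)/(u - 6)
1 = 1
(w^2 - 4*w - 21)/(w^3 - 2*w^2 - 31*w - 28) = (w + 3)/(w^2 + 5*w + 4)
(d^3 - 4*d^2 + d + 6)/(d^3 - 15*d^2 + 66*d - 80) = (d^2 - 2*d - 3)/(d^2 - 13*d + 40)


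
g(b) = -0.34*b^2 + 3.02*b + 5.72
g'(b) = 3.02 - 0.68*b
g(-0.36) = 4.59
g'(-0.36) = 3.26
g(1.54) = 9.56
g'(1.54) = 1.97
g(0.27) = 6.51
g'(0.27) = 2.84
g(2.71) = 11.41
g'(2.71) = 1.18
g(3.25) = 11.94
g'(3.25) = 0.81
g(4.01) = 12.36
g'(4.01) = 0.29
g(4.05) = 12.37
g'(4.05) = 0.27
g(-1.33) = 1.10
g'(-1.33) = 3.92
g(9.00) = 5.36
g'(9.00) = -3.10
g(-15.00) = -116.08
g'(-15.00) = 13.22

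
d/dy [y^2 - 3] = 2*y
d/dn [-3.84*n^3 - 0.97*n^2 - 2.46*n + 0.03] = -11.52*n^2 - 1.94*n - 2.46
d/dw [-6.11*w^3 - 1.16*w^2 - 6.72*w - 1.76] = -18.33*w^2 - 2.32*w - 6.72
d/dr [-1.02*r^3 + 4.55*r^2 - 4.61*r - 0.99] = -3.06*r^2 + 9.1*r - 4.61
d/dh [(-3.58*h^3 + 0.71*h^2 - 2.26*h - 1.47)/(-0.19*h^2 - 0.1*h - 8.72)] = (0.6802*h^4 + 0.716*h^3 + 93.1524*h^2 - 12.941*h + 19.5602)/(0.0361*h^4 + 0.038*h^3 + 3.3236*h^2 + 1.744*h + 76.0384)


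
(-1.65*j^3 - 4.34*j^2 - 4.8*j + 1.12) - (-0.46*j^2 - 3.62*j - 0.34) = -1.65*j^3 - 3.88*j^2 - 1.18*j + 1.46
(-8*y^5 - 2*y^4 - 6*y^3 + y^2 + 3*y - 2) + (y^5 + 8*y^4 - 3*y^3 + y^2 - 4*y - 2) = -7*y^5 + 6*y^4 - 9*y^3 + 2*y^2 - y - 4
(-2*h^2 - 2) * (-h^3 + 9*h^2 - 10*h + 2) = 2*h^5 - 18*h^4 + 22*h^3 - 22*h^2 + 20*h - 4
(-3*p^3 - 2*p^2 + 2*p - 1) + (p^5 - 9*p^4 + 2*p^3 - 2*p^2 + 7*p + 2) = p^5 - 9*p^4 - p^3 - 4*p^2 + 9*p + 1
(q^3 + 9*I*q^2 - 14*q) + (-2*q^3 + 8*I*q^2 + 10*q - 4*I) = -q^3 + 17*I*q^2 - 4*q - 4*I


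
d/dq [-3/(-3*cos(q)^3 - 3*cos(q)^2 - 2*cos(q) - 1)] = 3*(9*cos(q)^2 + 6*cos(q) + 2)*sin(q)/(3*cos(q)^3 + 3*cos(q)^2 + 2*cos(q) + 1)^2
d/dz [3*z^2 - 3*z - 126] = 6*z - 3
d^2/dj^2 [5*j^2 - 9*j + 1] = 10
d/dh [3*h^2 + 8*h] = 6*h + 8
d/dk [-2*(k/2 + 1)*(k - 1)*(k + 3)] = -3*k^2 - 8*k - 1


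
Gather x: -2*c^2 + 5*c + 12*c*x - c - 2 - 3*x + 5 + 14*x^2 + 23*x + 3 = -2*c^2 + 4*c + 14*x^2 + x*(12*c + 20) + 6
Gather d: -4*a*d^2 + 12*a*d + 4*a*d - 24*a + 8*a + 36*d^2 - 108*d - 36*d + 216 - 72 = -16*a + d^2*(36 - 4*a) + d*(16*a - 144) + 144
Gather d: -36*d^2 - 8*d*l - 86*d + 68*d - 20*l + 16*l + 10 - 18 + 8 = -36*d^2 + d*(-8*l - 18) - 4*l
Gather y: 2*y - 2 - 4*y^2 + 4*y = -4*y^2 + 6*y - 2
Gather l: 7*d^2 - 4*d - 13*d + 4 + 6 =7*d^2 - 17*d + 10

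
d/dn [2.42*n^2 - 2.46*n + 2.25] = 4.84*n - 2.46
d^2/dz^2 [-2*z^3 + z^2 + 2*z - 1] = 2 - 12*z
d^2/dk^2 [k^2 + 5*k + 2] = 2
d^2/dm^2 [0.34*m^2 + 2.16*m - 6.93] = 0.680000000000000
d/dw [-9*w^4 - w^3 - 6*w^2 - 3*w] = -36*w^3 - 3*w^2 - 12*w - 3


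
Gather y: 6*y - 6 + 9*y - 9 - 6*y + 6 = 9*y - 9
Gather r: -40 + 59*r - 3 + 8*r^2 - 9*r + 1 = 8*r^2 + 50*r - 42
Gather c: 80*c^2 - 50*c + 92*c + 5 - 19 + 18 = 80*c^2 + 42*c + 4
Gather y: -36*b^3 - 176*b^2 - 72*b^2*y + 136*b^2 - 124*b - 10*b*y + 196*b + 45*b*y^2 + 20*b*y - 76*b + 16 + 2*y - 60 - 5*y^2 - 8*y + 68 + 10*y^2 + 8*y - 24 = -36*b^3 - 40*b^2 - 4*b + y^2*(45*b + 5) + y*(-72*b^2 + 10*b + 2)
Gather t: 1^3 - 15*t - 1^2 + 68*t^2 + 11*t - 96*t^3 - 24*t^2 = -96*t^3 + 44*t^2 - 4*t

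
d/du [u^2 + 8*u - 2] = 2*u + 8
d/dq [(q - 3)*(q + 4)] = 2*q + 1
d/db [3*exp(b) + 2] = 3*exp(b)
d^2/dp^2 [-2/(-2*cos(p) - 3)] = 4*(3*cos(p) - cos(2*p) + 3)/(2*cos(p) + 3)^3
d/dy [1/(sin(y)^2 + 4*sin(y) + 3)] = -2*(sin(y) + 2)*cos(y)/(sin(y)^2 + 4*sin(y) + 3)^2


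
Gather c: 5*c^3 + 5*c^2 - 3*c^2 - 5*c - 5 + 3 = 5*c^3 + 2*c^2 - 5*c - 2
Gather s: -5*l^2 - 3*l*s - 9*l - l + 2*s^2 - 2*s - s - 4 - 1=-5*l^2 - 10*l + 2*s^2 + s*(-3*l - 3) - 5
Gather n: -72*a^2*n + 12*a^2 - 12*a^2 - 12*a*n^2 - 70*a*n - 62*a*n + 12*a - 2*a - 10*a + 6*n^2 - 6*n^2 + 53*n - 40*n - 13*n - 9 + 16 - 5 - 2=-12*a*n^2 + n*(-72*a^2 - 132*a)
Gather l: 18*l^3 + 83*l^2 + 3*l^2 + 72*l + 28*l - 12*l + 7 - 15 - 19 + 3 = 18*l^3 + 86*l^2 + 88*l - 24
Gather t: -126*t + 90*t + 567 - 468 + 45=144 - 36*t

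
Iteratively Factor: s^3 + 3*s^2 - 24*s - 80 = (s - 5)*(s^2 + 8*s + 16) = (s - 5)*(s + 4)*(s + 4)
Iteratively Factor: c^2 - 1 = (c + 1)*(c - 1)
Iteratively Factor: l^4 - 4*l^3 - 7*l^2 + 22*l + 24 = (l + 1)*(l^3 - 5*l^2 - 2*l + 24) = (l + 1)*(l + 2)*(l^2 - 7*l + 12) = (l - 4)*(l + 1)*(l + 2)*(l - 3)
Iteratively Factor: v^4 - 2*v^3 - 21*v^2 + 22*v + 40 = (v + 4)*(v^3 - 6*v^2 + 3*v + 10) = (v - 2)*(v + 4)*(v^2 - 4*v - 5) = (v - 2)*(v + 1)*(v + 4)*(v - 5)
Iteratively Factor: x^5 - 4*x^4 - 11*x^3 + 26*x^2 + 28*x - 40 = (x + 2)*(x^4 - 6*x^3 + x^2 + 24*x - 20) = (x - 2)*(x + 2)*(x^3 - 4*x^2 - 7*x + 10) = (x - 2)*(x - 1)*(x + 2)*(x^2 - 3*x - 10) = (x - 5)*(x - 2)*(x - 1)*(x + 2)*(x + 2)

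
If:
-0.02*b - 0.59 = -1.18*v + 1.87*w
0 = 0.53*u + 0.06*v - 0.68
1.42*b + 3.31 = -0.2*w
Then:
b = -0.140845070422535*w - 2.33098591549296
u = 1.23088772481387 - 0.179134931108879*w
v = 1.58235855812843*w + 0.460491764144187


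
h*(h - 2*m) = h^2 - 2*h*m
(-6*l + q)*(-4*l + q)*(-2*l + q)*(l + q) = -48*l^4 - 4*l^3*q + 32*l^2*q^2 - 11*l*q^3 + q^4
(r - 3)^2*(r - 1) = r^3 - 7*r^2 + 15*r - 9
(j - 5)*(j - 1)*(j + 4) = j^3 - 2*j^2 - 19*j + 20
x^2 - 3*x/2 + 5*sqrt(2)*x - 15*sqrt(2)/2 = (x - 3/2)*(x + 5*sqrt(2))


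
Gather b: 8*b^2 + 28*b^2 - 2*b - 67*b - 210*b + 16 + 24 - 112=36*b^2 - 279*b - 72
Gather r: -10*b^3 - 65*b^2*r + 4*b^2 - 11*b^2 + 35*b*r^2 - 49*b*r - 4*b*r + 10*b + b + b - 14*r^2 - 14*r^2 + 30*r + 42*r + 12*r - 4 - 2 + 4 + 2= -10*b^3 - 7*b^2 + 12*b + r^2*(35*b - 28) + r*(-65*b^2 - 53*b + 84)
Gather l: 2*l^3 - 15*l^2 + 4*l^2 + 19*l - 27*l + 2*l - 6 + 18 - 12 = 2*l^3 - 11*l^2 - 6*l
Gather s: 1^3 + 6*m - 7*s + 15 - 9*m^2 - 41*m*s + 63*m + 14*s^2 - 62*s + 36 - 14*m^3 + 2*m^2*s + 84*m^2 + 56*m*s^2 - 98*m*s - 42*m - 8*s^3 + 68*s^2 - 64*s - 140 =-14*m^3 + 75*m^2 + 27*m - 8*s^3 + s^2*(56*m + 82) + s*(2*m^2 - 139*m - 133) - 88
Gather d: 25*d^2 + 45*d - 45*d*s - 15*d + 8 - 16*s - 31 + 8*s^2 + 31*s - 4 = 25*d^2 + d*(30 - 45*s) + 8*s^2 + 15*s - 27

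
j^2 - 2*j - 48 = (j - 8)*(j + 6)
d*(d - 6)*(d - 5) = d^3 - 11*d^2 + 30*d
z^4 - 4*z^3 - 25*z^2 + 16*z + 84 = (z - 7)*(z - 2)*(z + 2)*(z + 3)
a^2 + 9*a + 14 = (a + 2)*(a + 7)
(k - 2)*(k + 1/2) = k^2 - 3*k/2 - 1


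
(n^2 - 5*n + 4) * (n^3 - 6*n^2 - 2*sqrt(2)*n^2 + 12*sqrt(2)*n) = n^5 - 11*n^4 - 2*sqrt(2)*n^4 + 22*sqrt(2)*n^3 + 34*n^3 - 68*sqrt(2)*n^2 - 24*n^2 + 48*sqrt(2)*n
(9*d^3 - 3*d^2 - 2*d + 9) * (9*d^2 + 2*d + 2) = 81*d^5 - 9*d^4 - 6*d^3 + 71*d^2 + 14*d + 18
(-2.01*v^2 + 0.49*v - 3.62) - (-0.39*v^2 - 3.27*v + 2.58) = -1.62*v^2 + 3.76*v - 6.2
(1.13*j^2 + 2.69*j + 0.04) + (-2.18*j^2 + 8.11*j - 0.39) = -1.05*j^2 + 10.8*j - 0.35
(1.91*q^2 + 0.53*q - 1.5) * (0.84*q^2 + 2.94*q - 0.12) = 1.6044*q^4 + 6.0606*q^3 + 0.069*q^2 - 4.4736*q + 0.18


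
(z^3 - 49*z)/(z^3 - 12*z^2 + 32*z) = (z^2 - 49)/(z^2 - 12*z + 32)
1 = 1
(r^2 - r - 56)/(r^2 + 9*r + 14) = (r - 8)/(r + 2)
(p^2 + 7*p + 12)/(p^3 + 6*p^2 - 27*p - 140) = (p + 3)/(p^2 + 2*p - 35)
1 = 1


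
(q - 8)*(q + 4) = q^2 - 4*q - 32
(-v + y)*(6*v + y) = -6*v^2 + 5*v*y + y^2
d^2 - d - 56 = (d - 8)*(d + 7)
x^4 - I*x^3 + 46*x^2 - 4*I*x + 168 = (x - 7*I)*(x - 2*I)*(x + 2*I)*(x + 6*I)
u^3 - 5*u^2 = u^2*(u - 5)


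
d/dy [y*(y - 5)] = 2*y - 5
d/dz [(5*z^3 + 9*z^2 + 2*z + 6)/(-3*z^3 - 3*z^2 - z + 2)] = (12*z^4 + 2*z^3 + 81*z^2 + 72*z + 10)/(9*z^6 + 18*z^5 + 15*z^4 - 6*z^3 - 11*z^2 - 4*z + 4)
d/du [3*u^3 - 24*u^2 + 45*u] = 9*u^2 - 48*u + 45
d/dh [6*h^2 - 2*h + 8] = 12*h - 2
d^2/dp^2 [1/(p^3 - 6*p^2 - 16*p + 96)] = 2*(3*(2 - p)*(p^3 - 6*p^2 - 16*p + 96) + (-3*p^2 + 12*p + 16)^2)/(p^3 - 6*p^2 - 16*p + 96)^3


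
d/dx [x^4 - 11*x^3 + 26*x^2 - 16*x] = 4*x^3 - 33*x^2 + 52*x - 16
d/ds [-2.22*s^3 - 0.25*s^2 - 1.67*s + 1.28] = -6.66*s^2 - 0.5*s - 1.67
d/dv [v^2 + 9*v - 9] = 2*v + 9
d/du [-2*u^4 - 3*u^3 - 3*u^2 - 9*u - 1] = -8*u^3 - 9*u^2 - 6*u - 9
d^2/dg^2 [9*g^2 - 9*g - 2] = 18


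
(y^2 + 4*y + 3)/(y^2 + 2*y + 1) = (y + 3)/(y + 1)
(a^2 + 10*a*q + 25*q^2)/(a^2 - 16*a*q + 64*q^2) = (a^2 + 10*a*q + 25*q^2)/(a^2 - 16*a*q + 64*q^2)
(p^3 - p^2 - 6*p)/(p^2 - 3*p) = p + 2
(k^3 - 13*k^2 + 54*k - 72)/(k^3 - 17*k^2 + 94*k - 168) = (k - 3)/(k - 7)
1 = 1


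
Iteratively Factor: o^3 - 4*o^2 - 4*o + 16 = (o - 2)*(o^2 - 2*o - 8) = (o - 4)*(o - 2)*(o + 2)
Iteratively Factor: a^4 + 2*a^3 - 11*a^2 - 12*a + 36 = (a + 3)*(a^3 - a^2 - 8*a + 12) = (a + 3)^2*(a^2 - 4*a + 4) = (a - 2)*(a + 3)^2*(a - 2)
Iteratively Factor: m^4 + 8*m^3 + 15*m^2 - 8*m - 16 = (m - 1)*(m^3 + 9*m^2 + 24*m + 16) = (m - 1)*(m + 4)*(m^2 + 5*m + 4) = (m - 1)*(m + 4)^2*(m + 1)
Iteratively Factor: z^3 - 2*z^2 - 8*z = (z)*(z^2 - 2*z - 8) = z*(z - 4)*(z + 2)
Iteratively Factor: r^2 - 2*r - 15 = (r + 3)*(r - 5)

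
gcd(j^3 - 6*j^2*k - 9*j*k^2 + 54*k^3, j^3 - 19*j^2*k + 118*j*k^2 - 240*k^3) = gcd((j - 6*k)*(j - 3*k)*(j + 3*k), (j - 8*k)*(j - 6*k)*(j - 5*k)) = j - 6*k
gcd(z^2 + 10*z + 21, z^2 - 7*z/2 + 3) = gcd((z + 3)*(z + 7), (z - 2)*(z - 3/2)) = 1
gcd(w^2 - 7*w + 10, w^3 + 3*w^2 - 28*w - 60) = w - 5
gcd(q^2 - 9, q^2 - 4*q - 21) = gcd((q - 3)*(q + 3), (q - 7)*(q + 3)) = q + 3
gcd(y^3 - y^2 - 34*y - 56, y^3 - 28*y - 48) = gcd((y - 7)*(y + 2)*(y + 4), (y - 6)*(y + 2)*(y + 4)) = y^2 + 6*y + 8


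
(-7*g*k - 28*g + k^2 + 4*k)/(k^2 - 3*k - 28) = (-7*g + k)/(k - 7)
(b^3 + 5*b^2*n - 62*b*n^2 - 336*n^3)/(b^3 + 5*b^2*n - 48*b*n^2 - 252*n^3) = (b^2 - b*n - 56*n^2)/(b^2 - b*n - 42*n^2)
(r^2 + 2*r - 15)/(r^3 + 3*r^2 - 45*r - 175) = (r - 3)/(r^2 - 2*r - 35)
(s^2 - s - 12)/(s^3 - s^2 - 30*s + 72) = (s + 3)/(s^2 + 3*s - 18)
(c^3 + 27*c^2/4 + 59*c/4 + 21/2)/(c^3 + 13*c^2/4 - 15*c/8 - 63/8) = 2*(c + 2)/(2*c - 3)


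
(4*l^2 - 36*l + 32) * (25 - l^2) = -4*l^4 + 36*l^3 + 68*l^2 - 900*l + 800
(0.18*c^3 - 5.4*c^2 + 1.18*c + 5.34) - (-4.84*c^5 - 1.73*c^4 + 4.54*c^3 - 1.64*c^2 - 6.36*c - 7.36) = 4.84*c^5 + 1.73*c^4 - 4.36*c^3 - 3.76*c^2 + 7.54*c + 12.7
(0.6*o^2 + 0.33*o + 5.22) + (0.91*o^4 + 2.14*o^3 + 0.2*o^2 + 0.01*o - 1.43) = 0.91*o^4 + 2.14*o^3 + 0.8*o^2 + 0.34*o + 3.79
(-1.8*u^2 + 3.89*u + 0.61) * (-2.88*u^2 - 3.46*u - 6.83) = 5.184*u^4 - 4.9752*u^3 - 2.9222*u^2 - 28.6793*u - 4.1663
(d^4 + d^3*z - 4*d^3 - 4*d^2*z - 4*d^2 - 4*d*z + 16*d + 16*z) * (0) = 0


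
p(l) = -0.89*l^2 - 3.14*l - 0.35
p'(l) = -1.78*l - 3.14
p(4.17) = -28.92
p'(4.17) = -10.56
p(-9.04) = -44.70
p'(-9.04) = 12.95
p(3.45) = -21.78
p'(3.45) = -9.28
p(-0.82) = 1.63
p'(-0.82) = -1.68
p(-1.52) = 2.37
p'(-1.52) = -0.43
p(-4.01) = -2.07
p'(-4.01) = 4.00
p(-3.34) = 0.21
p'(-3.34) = 2.81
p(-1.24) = 2.18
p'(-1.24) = -0.93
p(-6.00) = -13.55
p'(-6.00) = 7.54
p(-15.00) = -153.50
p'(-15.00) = 23.56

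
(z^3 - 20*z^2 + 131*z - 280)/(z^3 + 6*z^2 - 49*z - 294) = (z^2 - 13*z + 40)/(z^2 + 13*z + 42)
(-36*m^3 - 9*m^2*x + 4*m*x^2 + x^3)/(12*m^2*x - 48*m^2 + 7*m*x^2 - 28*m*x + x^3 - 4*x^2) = (-3*m + x)/(x - 4)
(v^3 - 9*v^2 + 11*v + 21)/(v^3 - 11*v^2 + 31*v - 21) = (v + 1)/(v - 1)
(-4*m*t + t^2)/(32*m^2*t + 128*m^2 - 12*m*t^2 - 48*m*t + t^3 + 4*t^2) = t/(-8*m*t - 32*m + t^2 + 4*t)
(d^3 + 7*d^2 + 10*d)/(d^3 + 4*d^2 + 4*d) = (d + 5)/(d + 2)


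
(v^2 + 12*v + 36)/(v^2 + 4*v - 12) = (v + 6)/(v - 2)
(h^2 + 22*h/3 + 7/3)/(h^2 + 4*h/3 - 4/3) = (3*h^2 + 22*h + 7)/(3*h^2 + 4*h - 4)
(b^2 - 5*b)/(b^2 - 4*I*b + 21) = b*(b - 5)/(b^2 - 4*I*b + 21)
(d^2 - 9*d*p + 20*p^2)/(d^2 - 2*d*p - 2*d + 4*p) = (d^2 - 9*d*p + 20*p^2)/(d^2 - 2*d*p - 2*d + 4*p)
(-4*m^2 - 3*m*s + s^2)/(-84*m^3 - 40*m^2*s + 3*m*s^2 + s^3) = (4*m^2 + 3*m*s - s^2)/(84*m^3 + 40*m^2*s - 3*m*s^2 - s^3)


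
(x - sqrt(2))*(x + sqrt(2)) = x^2 - 2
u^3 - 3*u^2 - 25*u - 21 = (u - 7)*(u + 1)*(u + 3)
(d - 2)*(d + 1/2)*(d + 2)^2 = d^4 + 5*d^3/2 - 3*d^2 - 10*d - 4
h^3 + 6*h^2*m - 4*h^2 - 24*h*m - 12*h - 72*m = (h - 6)*(h + 2)*(h + 6*m)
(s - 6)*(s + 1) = s^2 - 5*s - 6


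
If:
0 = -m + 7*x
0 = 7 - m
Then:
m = 7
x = 1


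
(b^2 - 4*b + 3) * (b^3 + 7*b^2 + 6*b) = b^5 + 3*b^4 - 19*b^3 - 3*b^2 + 18*b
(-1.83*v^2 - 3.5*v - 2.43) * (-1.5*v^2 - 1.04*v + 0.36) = 2.745*v^4 + 7.1532*v^3 + 6.6262*v^2 + 1.2672*v - 0.8748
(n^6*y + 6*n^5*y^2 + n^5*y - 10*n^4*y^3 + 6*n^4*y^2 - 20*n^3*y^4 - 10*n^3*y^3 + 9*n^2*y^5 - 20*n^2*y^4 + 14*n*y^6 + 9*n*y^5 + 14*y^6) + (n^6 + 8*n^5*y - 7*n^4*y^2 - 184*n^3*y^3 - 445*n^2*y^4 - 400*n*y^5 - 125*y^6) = n^6*y + n^6 + 6*n^5*y^2 + 9*n^5*y - 10*n^4*y^3 - n^4*y^2 - 20*n^3*y^4 - 194*n^3*y^3 + 9*n^2*y^5 - 465*n^2*y^4 + 14*n*y^6 - 391*n*y^5 - 111*y^6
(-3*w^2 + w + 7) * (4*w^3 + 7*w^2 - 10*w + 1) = -12*w^5 - 17*w^4 + 65*w^3 + 36*w^2 - 69*w + 7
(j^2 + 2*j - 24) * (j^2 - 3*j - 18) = j^4 - j^3 - 48*j^2 + 36*j + 432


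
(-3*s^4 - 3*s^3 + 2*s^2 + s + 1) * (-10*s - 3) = 30*s^5 + 39*s^4 - 11*s^3 - 16*s^2 - 13*s - 3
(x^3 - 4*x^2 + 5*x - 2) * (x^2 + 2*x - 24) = x^5 - 2*x^4 - 27*x^3 + 104*x^2 - 124*x + 48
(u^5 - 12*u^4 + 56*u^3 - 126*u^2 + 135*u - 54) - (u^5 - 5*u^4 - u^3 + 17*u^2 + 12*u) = -7*u^4 + 57*u^3 - 143*u^2 + 123*u - 54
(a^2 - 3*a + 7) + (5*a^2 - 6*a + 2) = 6*a^2 - 9*a + 9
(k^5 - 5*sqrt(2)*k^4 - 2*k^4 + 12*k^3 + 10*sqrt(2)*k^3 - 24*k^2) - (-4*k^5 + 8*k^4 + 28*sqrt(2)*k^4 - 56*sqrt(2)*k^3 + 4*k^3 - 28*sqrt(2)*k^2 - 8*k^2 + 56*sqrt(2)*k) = 5*k^5 - 33*sqrt(2)*k^4 - 10*k^4 + 8*k^3 + 66*sqrt(2)*k^3 - 16*k^2 + 28*sqrt(2)*k^2 - 56*sqrt(2)*k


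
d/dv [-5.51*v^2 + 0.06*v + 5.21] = 0.06 - 11.02*v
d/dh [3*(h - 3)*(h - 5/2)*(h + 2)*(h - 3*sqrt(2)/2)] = 12*h^3 - 63*h^2/2 - 27*sqrt(2)*h^2/2 - 21*h + 63*sqrt(2)*h/2 + 63*sqrt(2)/4 + 45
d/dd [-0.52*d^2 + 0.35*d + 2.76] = 0.35 - 1.04*d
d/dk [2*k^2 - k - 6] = 4*k - 1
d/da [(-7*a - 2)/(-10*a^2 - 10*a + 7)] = (-70*a^2 - 40*a - 69)/(100*a^4 + 200*a^3 - 40*a^2 - 140*a + 49)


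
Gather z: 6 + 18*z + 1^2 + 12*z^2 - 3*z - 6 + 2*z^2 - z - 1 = 14*z^2 + 14*z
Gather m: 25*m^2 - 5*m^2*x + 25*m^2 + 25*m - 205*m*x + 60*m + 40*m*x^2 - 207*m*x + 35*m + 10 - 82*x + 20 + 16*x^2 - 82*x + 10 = m^2*(50 - 5*x) + m*(40*x^2 - 412*x + 120) + 16*x^2 - 164*x + 40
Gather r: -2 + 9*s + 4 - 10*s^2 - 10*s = -10*s^2 - s + 2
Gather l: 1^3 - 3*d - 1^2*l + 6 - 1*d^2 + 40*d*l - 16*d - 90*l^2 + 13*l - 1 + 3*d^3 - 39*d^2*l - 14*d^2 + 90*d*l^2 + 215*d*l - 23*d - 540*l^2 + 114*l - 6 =3*d^3 - 15*d^2 - 42*d + l^2*(90*d - 630) + l*(-39*d^2 + 255*d + 126)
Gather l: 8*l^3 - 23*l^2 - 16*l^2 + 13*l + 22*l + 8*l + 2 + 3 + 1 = 8*l^3 - 39*l^2 + 43*l + 6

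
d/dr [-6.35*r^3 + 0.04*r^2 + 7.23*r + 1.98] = -19.05*r^2 + 0.08*r + 7.23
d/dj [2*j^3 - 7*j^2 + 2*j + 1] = 6*j^2 - 14*j + 2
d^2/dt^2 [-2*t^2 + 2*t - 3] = -4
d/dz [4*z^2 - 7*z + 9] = 8*z - 7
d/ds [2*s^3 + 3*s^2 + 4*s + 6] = 6*s^2 + 6*s + 4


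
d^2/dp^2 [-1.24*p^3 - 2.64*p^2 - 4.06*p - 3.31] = -7.44*p - 5.28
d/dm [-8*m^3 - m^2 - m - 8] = -24*m^2 - 2*m - 1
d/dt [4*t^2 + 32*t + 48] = 8*t + 32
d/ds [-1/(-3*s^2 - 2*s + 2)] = 2*(-3*s - 1)/(3*s^2 + 2*s - 2)^2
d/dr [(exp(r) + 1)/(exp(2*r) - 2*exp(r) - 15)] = (2*(1 - exp(r))*(exp(r) + 1) + exp(2*r) - 2*exp(r) - 15)*exp(r)/(-exp(2*r) + 2*exp(r) + 15)^2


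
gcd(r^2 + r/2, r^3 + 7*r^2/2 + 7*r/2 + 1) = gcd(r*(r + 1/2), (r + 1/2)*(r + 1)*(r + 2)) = r + 1/2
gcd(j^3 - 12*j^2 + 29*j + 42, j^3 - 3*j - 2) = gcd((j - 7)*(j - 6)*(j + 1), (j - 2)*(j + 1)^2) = j + 1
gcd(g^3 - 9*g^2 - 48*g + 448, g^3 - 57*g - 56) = g^2 - g - 56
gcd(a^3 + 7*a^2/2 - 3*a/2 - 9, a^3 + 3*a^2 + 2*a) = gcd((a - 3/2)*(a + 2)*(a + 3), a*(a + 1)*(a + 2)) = a + 2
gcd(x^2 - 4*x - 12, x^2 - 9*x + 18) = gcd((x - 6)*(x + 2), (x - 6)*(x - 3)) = x - 6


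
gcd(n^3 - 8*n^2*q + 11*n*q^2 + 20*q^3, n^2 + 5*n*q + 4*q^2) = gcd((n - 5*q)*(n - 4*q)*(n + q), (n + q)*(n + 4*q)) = n + q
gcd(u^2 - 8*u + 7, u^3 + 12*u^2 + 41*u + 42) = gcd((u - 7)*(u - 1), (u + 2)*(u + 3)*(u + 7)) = 1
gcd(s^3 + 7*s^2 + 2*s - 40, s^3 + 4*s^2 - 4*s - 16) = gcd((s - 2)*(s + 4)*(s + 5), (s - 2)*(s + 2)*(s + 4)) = s^2 + 2*s - 8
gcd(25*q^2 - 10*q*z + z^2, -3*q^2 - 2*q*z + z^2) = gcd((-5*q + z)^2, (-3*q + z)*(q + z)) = 1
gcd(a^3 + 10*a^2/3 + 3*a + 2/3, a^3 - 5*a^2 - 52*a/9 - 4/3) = a + 1/3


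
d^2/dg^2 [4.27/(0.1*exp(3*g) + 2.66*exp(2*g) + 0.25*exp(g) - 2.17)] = (4.27*(0.3*exp(2*g) + 5.32*exp(g) + 0.25)*(0.6*exp(2*g) + 10.64*exp(g) + 0.5)*exp(g) - (3.843*exp(2*g) + 45.4328*exp(g) + 1.0675)*(0.1*exp(3*g) + 2.66*exp(2*g) + 0.25*exp(g) - 2.17))*exp(g)/(0.1*exp(3*g) + 2.66*exp(2*g) + 0.25*exp(g) - 2.17)^3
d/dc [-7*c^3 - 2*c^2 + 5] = c*(-21*c - 4)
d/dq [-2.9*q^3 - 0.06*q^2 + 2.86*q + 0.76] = -8.7*q^2 - 0.12*q + 2.86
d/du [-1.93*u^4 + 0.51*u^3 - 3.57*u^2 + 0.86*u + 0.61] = -7.72*u^3 + 1.53*u^2 - 7.14*u + 0.86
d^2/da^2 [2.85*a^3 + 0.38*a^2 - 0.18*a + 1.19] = 17.1*a + 0.76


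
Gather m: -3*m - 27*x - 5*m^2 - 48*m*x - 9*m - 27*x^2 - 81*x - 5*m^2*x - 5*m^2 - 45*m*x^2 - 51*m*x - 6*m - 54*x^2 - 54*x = m^2*(-5*x - 10) + m*(-45*x^2 - 99*x - 18) - 81*x^2 - 162*x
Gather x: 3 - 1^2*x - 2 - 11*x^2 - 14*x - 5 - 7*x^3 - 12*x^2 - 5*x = -7*x^3 - 23*x^2 - 20*x - 4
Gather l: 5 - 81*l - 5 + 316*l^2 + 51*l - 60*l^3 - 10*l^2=-60*l^3 + 306*l^2 - 30*l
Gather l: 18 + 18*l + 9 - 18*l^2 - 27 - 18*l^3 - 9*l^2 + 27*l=-18*l^3 - 27*l^2 + 45*l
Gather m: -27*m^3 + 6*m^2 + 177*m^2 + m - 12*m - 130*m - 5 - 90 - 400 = -27*m^3 + 183*m^2 - 141*m - 495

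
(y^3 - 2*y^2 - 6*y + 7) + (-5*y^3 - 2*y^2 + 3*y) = -4*y^3 - 4*y^2 - 3*y + 7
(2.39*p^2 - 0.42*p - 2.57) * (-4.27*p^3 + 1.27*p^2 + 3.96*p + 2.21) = -10.2053*p^5 + 4.8287*p^4 + 19.9049*p^3 + 0.3548*p^2 - 11.1054*p - 5.6797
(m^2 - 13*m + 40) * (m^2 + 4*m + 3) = m^4 - 9*m^3 - 9*m^2 + 121*m + 120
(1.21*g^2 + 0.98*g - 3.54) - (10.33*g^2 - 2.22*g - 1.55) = -9.12*g^2 + 3.2*g - 1.99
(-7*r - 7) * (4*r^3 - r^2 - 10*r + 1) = -28*r^4 - 21*r^3 + 77*r^2 + 63*r - 7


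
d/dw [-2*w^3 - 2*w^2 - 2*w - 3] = -6*w^2 - 4*w - 2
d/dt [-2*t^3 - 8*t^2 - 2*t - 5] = -6*t^2 - 16*t - 2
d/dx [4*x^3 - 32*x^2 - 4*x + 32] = 12*x^2 - 64*x - 4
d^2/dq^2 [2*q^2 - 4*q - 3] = 4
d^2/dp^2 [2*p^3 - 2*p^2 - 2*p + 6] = 12*p - 4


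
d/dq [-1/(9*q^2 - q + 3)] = (18*q - 1)/(9*q^2 - q + 3)^2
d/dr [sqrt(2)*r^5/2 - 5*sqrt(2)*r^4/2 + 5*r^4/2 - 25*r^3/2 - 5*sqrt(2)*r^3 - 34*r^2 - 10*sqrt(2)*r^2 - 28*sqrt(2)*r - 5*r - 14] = 5*sqrt(2)*r^4/2 - 10*sqrt(2)*r^3 + 10*r^3 - 75*r^2/2 - 15*sqrt(2)*r^2 - 68*r - 20*sqrt(2)*r - 28*sqrt(2) - 5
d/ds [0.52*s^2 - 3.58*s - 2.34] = 1.04*s - 3.58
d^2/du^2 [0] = 0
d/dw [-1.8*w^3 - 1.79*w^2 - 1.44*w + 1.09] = -5.4*w^2 - 3.58*w - 1.44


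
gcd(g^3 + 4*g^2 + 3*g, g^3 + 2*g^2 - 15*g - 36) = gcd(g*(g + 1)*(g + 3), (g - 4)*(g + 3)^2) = g + 3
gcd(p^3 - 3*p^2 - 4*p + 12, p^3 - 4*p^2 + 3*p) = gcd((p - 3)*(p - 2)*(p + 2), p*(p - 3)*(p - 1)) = p - 3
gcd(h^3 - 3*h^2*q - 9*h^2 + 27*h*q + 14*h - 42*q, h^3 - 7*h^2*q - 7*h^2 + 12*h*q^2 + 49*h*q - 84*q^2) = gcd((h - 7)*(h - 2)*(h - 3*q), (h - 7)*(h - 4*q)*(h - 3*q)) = -h^2 + 3*h*q + 7*h - 21*q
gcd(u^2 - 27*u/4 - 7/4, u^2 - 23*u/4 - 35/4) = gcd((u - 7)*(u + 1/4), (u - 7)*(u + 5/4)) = u - 7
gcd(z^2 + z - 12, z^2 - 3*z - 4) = 1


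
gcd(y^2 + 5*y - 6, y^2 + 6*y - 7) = y - 1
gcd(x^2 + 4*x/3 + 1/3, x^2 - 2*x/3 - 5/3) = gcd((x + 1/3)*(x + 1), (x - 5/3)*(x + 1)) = x + 1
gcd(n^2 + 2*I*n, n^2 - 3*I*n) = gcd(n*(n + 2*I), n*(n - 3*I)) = n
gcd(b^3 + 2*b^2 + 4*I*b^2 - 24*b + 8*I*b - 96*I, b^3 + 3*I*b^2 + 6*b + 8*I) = b + 4*I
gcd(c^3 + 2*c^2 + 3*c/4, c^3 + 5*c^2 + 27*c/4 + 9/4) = c^2 + 2*c + 3/4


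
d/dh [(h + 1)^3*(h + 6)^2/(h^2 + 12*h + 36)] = 3*h^2 + 6*h + 3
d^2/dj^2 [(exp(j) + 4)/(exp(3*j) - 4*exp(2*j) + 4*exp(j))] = 4*(exp(3*j) + 10*exp(2*j) - 8*exp(j) + 4)*exp(-j)/(exp(4*j) - 8*exp(3*j) + 24*exp(2*j) - 32*exp(j) + 16)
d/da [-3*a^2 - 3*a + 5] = -6*a - 3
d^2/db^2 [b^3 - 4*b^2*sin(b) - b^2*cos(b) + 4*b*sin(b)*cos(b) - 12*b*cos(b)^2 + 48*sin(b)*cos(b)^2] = 4*b^2*sin(b) + b^2*cos(b) + 4*b*sin(b) - 8*b*sin(2*b) - 16*b*cos(b) + 24*b*cos(2*b) + 6*b - 20*sin(b) + 24*sin(2*b) - 108*sin(3*b) - 2*cos(b) + 8*cos(2*b)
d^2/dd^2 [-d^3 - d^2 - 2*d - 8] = -6*d - 2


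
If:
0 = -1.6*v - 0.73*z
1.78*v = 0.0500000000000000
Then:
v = 0.03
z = -0.06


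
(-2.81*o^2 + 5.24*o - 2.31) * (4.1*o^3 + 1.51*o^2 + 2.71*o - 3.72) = -11.521*o^5 + 17.2409*o^4 - 9.1737*o^3 + 21.1655*o^2 - 25.7529*o + 8.5932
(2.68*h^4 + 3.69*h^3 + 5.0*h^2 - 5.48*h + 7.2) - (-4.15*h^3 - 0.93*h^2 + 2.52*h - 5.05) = 2.68*h^4 + 7.84*h^3 + 5.93*h^2 - 8.0*h + 12.25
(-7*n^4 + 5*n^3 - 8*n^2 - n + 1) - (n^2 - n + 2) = -7*n^4 + 5*n^3 - 9*n^2 - 1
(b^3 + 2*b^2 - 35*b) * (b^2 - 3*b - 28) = b^5 - b^4 - 69*b^3 + 49*b^2 + 980*b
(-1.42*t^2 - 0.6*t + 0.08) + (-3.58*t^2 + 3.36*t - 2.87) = -5.0*t^2 + 2.76*t - 2.79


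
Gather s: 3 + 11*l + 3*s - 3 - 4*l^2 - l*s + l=-4*l^2 + 12*l + s*(3 - l)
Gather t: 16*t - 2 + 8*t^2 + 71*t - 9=8*t^2 + 87*t - 11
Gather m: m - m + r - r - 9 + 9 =0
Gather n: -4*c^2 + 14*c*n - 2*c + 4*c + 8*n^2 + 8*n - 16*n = -4*c^2 + 2*c + 8*n^2 + n*(14*c - 8)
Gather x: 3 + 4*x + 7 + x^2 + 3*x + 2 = x^2 + 7*x + 12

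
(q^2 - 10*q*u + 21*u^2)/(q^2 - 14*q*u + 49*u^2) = (q - 3*u)/(q - 7*u)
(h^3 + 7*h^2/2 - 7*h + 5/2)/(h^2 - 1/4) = 2*(h^2 + 4*h - 5)/(2*h + 1)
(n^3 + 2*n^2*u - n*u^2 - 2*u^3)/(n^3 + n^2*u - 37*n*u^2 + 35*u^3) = (-n^2 - 3*n*u - 2*u^2)/(-n^2 - 2*n*u + 35*u^2)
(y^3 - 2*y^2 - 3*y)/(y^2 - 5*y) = (y^2 - 2*y - 3)/(y - 5)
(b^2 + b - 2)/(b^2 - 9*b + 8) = (b + 2)/(b - 8)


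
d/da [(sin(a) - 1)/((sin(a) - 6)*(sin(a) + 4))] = (2*sin(a) + cos(a)^2 - 27)*cos(a)/((sin(a) - 6)^2*(sin(a) + 4)^2)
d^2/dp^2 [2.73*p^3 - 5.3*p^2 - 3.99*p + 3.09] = 16.38*p - 10.6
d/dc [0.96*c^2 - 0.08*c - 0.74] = 1.92*c - 0.08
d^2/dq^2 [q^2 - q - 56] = 2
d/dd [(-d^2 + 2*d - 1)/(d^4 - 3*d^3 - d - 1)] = (2*(d - 1)*(-d^4 + 3*d^3 + d + 1) - (d^2 - 2*d + 1)*(-4*d^3 + 9*d^2 + 1))/(-d^4 + 3*d^3 + d + 1)^2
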